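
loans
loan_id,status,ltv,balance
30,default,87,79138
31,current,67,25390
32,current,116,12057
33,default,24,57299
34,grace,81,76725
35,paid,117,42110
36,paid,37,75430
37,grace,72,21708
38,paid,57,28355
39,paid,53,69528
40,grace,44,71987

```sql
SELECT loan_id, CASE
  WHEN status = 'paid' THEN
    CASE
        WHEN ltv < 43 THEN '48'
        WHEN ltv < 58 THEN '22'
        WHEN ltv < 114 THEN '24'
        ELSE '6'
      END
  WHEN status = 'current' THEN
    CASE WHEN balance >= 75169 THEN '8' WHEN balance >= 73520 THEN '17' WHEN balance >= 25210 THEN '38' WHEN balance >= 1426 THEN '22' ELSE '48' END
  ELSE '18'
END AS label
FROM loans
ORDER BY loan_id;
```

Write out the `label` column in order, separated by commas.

18, 38, 22, 18, 18, 6, 48, 18, 22, 22, 18

loan_id=30: status='default' → outer ELSE → 18
loan_id=31: status='current' → inner[balance >= 25210] → 38
loan_id=32: status='current' → inner[balance >= 1426] → 22
loan_id=33: status='default' → outer ELSE → 18
loan_id=34: status='grace' → outer ELSE → 18
loan_id=35: status='paid' → inner[ELSE] → 6
loan_id=36: status='paid' → inner[ltv < 43] → 48
loan_id=37: status='grace' → outer ELSE → 18
loan_id=38: status='paid' → inner[ltv < 58] → 22
loan_id=39: status='paid' → inner[ltv < 58] → 22
loan_id=40: status='grace' → outer ELSE → 18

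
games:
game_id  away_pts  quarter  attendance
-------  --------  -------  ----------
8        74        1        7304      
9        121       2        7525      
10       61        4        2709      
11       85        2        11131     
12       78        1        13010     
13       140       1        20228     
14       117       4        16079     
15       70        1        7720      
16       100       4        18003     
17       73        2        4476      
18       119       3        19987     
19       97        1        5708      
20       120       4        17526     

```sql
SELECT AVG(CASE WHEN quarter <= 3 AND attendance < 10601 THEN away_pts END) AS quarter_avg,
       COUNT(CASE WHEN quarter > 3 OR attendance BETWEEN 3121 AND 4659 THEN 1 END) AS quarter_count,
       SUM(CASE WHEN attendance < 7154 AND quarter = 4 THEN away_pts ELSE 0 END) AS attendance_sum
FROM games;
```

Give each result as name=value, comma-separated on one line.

quarter_avg=87, quarter_count=5, attendance_sum=61

[quarter_avg: quarter <= 3 AND attendance < 10601]
game_id=8: ✓ → 74
game_id=9: ✓ → 121
game_id=10: ✗
game_id=11: ✗
game_id=12: ✗
game_id=13: ✗
game_id=14: ✗
game_id=15: ✓ → 70
game_id=16: ✗
game_id=17: ✓ → 73
game_id=18: ✗
game_id=19: ✓ → 97
game_id=20: ✗
quarter_avg = (74 + 121 + 70 + 73 + 97) / 5 = 87
—
[quarter_count: quarter > 3 OR attendance BETWEEN 3121 AND 4659]
game_id=8: ✗
game_id=9: ✗
game_id=10: ✓ → 1
game_id=11: ✗
game_id=12: ✗
game_id=13: ✗
game_id=14: ✓ → 1
game_id=15: ✗
game_id=16: ✓ → 1
game_id=17: ✓ → 1
game_id=18: ✗
game_id=19: ✗
game_id=20: ✓ → 1
quarter_count = COUNT(1, 1, 1, 1, 1) = 5
—
[attendance_sum: attendance < 7154 AND quarter = 4]
game_id=8: ✗
game_id=9: ✗
game_id=10: ✓ → 61
game_id=11: ✗
game_id=12: ✗
game_id=13: ✗
game_id=14: ✗
game_id=15: ✗
game_id=16: ✗
game_id=17: ✗
game_id=18: ✗
game_id=19: ✗
game_id=20: ✗
attendance_sum = 61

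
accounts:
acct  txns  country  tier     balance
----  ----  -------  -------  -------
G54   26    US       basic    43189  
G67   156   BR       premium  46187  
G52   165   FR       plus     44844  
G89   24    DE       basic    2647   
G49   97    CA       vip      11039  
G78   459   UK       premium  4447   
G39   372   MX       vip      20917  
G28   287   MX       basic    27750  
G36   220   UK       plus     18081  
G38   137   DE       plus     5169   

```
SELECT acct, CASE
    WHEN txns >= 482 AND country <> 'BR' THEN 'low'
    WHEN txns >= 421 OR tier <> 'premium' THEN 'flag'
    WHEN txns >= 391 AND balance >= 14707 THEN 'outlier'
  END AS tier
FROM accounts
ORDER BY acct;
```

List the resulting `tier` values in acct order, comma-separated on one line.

acct=G28: txns >= 421 OR tier <> 'premium' → flag
acct=G36: txns >= 421 OR tier <> 'premium' → flag
acct=G38: txns >= 421 OR tier <> 'premium' → flag
acct=G39: txns >= 421 OR tier <> 'premium' → flag
acct=G49: txns >= 421 OR tier <> 'premium' → flag
acct=G52: txns >= 421 OR tier <> 'premium' → flag
acct=G54: txns >= 421 OR tier <> 'premium' → flag
acct=G67: (no match → NULL) → NULL
acct=G78: txns >= 421 OR tier <> 'premium' → flag
acct=G89: txns >= 421 OR tier <> 'premium' → flag

flag, flag, flag, flag, flag, flag, flag, NULL, flag, flag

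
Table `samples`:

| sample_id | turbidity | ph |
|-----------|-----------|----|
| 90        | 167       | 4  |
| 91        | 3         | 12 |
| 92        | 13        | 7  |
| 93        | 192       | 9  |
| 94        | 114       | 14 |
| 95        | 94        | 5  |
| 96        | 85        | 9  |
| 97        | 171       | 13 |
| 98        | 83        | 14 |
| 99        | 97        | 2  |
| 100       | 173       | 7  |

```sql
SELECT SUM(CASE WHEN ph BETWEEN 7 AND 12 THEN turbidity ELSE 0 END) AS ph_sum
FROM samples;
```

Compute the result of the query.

sample_id=90: ✗
sample_id=91: ✓ → 3
sample_id=92: ✓ → 13
sample_id=93: ✓ → 192
sample_id=94: ✗
sample_id=95: ✗
sample_id=96: ✓ → 85
sample_id=97: ✗
sample_id=98: ✗
sample_id=99: ✗
sample_id=100: ✓ → 173
ph_sum = 3 + 13 + 192 + 85 + 173 = 466

466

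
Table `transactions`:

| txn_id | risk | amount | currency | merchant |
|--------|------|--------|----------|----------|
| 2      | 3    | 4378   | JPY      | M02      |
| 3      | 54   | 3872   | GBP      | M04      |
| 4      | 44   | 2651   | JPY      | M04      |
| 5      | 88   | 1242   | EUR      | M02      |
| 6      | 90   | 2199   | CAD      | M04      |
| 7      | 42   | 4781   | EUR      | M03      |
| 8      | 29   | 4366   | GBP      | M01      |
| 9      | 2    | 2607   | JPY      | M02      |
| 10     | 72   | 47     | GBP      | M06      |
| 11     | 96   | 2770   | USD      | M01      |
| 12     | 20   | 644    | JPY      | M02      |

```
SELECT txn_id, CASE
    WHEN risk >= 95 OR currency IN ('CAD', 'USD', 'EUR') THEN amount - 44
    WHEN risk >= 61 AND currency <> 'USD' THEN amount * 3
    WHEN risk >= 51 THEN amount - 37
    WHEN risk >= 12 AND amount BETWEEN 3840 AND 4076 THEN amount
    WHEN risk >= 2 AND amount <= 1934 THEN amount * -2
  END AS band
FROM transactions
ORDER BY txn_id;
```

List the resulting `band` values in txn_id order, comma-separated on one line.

NULL, 3835, NULL, 1198, 2155, 4737, NULL, NULL, 141, 2726, -1288

txn_id=2: (no match → NULL) → NULL
txn_id=3: risk >= 51 → 3835
txn_id=4: (no match → NULL) → NULL
txn_id=5: risk >= 95 OR currency IN ('CAD', 'USD', 'EUR') → 1198
txn_id=6: risk >= 95 OR currency IN ('CAD', 'USD', 'EUR') → 2155
txn_id=7: risk >= 95 OR currency IN ('CAD', 'USD', 'EUR') → 4737
txn_id=8: (no match → NULL) → NULL
txn_id=9: (no match → NULL) → NULL
txn_id=10: risk >= 61 AND currency <> 'USD' → 141
txn_id=11: risk >= 95 OR currency IN ('CAD', 'USD', 'EUR') → 2726
txn_id=12: risk >= 2 AND amount <= 1934 → -1288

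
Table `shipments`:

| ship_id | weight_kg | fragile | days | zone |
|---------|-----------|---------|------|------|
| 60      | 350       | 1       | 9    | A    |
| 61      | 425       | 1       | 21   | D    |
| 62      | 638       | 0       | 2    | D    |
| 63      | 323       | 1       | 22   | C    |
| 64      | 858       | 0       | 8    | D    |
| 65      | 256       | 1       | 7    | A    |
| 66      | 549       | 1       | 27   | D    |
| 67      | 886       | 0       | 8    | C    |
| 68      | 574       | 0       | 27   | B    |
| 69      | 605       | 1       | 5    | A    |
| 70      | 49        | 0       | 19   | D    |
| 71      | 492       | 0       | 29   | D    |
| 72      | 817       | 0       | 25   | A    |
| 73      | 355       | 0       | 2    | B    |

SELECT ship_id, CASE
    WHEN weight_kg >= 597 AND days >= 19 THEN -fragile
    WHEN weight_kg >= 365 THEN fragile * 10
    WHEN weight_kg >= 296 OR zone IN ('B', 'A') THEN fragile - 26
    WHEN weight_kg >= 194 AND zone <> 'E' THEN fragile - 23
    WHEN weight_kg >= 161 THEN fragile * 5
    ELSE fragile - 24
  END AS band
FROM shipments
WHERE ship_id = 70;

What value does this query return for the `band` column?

ship_id = 70: weight_kg=49, fragile=0, days=19, zone=D.
weight_kg >= 597 AND days >= 19 → false
weight_kg >= 365 → false
weight_kg >= 296 OR zone IN ('B', 'A') → false
weight_kg >= 194 AND zone <> 'E' → false
weight_kg >= 161 → false
No prior WHEN matched → ELSE → -24

-24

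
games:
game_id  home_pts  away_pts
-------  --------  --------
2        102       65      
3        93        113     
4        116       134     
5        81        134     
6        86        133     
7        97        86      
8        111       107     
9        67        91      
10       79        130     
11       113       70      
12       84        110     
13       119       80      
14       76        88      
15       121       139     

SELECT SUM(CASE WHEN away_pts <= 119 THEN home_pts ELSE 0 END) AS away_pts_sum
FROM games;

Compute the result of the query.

game_id=2: ✓ → 102
game_id=3: ✓ → 93
game_id=4: ✗
game_id=5: ✗
game_id=6: ✗
game_id=7: ✓ → 97
game_id=8: ✓ → 111
game_id=9: ✓ → 67
game_id=10: ✗
game_id=11: ✓ → 113
game_id=12: ✓ → 84
game_id=13: ✓ → 119
game_id=14: ✓ → 76
game_id=15: ✗
away_pts_sum = 102 + 93 + 97 + 111 + 67 + 113 + 84 + 119 + 76 = 862

862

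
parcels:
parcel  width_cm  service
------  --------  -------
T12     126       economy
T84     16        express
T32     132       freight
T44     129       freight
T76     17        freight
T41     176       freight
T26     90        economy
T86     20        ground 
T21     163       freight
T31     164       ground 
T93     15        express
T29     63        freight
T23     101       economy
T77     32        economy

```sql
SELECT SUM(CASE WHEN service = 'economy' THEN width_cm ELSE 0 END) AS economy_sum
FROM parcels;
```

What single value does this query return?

349

parcel=T12: ✓ → 126
parcel=T84: ✗
parcel=T32: ✗
parcel=T44: ✗
parcel=T76: ✗
parcel=T41: ✗
parcel=T26: ✓ → 90
parcel=T86: ✗
parcel=T21: ✗
parcel=T31: ✗
parcel=T93: ✗
parcel=T29: ✗
parcel=T23: ✓ → 101
parcel=T77: ✓ → 32
economy_sum = 126 + 90 + 101 + 32 = 349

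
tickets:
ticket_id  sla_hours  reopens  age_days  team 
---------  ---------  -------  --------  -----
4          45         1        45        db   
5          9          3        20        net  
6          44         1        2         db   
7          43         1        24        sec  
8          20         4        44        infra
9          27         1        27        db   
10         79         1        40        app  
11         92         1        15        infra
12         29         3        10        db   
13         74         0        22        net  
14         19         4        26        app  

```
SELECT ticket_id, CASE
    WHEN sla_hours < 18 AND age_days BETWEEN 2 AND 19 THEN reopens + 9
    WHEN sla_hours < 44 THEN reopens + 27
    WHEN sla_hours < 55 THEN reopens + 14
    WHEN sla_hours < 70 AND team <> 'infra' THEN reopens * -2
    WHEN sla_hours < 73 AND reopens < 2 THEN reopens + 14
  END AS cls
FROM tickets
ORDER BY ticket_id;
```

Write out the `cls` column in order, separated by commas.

ticket_id=4: sla_hours < 55 → 15
ticket_id=5: sla_hours < 44 → 30
ticket_id=6: sla_hours < 55 → 15
ticket_id=7: sla_hours < 44 → 28
ticket_id=8: sla_hours < 44 → 31
ticket_id=9: sla_hours < 44 → 28
ticket_id=10: (no match → NULL) → NULL
ticket_id=11: (no match → NULL) → NULL
ticket_id=12: sla_hours < 44 → 30
ticket_id=13: (no match → NULL) → NULL
ticket_id=14: sla_hours < 44 → 31

15, 30, 15, 28, 31, 28, NULL, NULL, 30, NULL, 31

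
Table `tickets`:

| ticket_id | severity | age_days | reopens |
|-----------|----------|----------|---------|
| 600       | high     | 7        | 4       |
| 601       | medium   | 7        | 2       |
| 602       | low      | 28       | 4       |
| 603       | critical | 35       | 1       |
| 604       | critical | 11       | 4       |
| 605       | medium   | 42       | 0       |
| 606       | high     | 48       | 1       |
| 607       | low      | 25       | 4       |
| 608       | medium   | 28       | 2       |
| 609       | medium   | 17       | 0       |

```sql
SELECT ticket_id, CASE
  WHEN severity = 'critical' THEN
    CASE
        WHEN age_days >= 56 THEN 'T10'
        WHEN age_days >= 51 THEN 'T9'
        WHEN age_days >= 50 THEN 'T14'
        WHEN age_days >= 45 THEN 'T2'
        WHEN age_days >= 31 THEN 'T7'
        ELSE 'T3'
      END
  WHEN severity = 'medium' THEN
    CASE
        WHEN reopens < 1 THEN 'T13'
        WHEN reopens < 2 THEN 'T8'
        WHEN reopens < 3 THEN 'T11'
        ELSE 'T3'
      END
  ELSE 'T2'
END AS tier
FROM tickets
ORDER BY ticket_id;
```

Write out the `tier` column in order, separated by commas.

ticket_id=600: severity='high' → outer ELSE → T2
ticket_id=601: severity='medium' → inner[reopens < 3] → T11
ticket_id=602: severity='low' → outer ELSE → T2
ticket_id=603: severity='critical' → inner[age_days >= 31] → T7
ticket_id=604: severity='critical' → inner[ELSE] → T3
ticket_id=605: severity='medium' → inner[reopens < 1] → T13
ticket_id=606: severity='high' → outer ELSE → T2
ticket_id=607: severity='low' → outer ELSE → T2
ticket_id=608: severity='medium' → inner[reopens < 3] → T11
ticket_id=609: severity='medium' → inner[reopens < 1] → T13

T2, T11, T2, T7, T3, T13, T2, T2, T11, T13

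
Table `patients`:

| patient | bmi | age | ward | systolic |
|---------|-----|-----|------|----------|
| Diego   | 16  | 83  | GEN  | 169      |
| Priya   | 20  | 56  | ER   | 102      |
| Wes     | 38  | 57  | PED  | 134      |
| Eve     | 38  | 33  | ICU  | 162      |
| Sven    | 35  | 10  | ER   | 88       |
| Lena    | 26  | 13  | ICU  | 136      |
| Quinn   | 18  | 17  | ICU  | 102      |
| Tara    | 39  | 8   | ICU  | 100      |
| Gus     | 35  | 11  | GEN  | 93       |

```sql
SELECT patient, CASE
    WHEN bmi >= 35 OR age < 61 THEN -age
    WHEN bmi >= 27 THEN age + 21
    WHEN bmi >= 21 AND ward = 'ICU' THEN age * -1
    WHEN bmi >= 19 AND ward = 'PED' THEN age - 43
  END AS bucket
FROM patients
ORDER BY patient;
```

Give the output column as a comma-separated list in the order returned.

NULL, -33, -11, -13, -56, -17, -10, -8, -57

patient=Diego: (no match → NULL) → NULL
patient=Eve: bmi >= 35 OR age < 61 → -33
patient=Gus: bmi >= 35 OR age < 61 → -11
patient=Lena: bmi >= 35 OR age < 61 → -13
patient=Priya: bmi >= 35 OR age < 61 → -56
patient=Quinn: bmi >= 35 OR age < 61 → -17
patient=Sven: bmi >= 35 OR age < 61 → -10
patient=Tara: bmi >= 35 OR age < 61 → -8
patient=Wes: bmi >= 35 OR age < 61 → -57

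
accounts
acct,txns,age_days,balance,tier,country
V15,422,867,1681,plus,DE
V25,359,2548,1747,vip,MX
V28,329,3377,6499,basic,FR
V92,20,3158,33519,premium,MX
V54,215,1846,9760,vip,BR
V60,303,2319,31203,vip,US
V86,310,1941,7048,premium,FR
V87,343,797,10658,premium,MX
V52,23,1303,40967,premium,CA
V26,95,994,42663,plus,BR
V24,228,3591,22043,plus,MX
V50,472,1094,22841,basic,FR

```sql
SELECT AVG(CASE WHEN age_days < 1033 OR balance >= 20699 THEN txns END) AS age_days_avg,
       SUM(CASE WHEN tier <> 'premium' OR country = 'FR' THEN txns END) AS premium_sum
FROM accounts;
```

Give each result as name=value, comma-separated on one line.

age_days_avg=238.25, premium_sum=2733

[age_days_avg: age_days < 1033 OR balance >= 20699]
acct=V15: ✓ → 422
acct=V25: ✗
acct=V28: ✗
acct=V92: ✓ → 20
acct=V54: ✗
acct=V60: ✓ → 303
acct=V86: ✗
acct=V87: ✓ → 343
acct=V52: ✓ → 23
acct=V26: ✓ → 95
acct=V24: ✓ → 228
acct=V50: ✓ → 472
age_days_avg = (422 + 20 + 303 + 343 + 23 + 95 + 228 + 472) / 8 = 238.25
—
[premium_sum: tier <> 'premium' OR country = 'FR']
acct=V15: ✓ → 422
acct=V25: ✓ → 359
acct=V28: ✓ → 329
acct=V92: ✗
acct=V54: ✓ → 215
acct=V60: ✓ → 303
acct=V86: ✓ → 310
acct=V87: ✗
acct=V52: ✗
acct=V26: ✓ → 95
acct=V24: ✓ → 228
acct=V50: ✓ → 472
premium_sum = 422 + 359 + 329 + 215 + 303 + 310 + 95 + 228 + 472 = 2733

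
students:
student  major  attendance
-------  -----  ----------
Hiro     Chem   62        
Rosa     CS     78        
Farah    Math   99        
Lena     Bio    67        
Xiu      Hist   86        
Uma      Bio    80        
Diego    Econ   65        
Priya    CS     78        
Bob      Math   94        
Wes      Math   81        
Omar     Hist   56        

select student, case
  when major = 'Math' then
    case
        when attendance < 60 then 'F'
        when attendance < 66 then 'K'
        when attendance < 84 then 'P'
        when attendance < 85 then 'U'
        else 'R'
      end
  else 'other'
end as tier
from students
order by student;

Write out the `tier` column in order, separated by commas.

student=Bob: major='Math' → inner[ELSE] → R
student=Diego: major='Econ' → outer ELSE → other
student=Farah: major='Math' → inner[ELSE] → R
student=Hiro: major='Chem' → outer ELSE → other
student=Lena: major='Bio' → outer ELSE → other
student=Omar: major='Hist' → outer ELSE → other
student=Priya: major='CS' → outer ELSE → other
student=Rosa: major='CS' → outer ELSE → other
student=Uma: major='Bio' → outer ELSE → other
student=Wes: major='Math' → inner[attendance < 84] → P
student=Xiu: major='Hist' → outer ELSE → other

R, other, R, other, other, other, other, other, other, P, other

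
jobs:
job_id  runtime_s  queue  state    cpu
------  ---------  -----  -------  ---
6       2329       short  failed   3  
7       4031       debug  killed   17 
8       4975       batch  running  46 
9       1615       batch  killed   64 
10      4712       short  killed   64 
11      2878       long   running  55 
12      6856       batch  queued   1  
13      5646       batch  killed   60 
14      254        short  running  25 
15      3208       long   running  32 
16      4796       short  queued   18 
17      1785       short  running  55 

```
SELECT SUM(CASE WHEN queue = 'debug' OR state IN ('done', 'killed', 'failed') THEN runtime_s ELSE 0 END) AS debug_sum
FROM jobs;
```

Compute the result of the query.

18333

job_id=6: ✓ → 2329
job_id=7: ✓ → 4031
job_id=8: ✗
job_id=9: ✓ → 1615
job_id=10: ✓ → 4712
job_id=11: ✗
job_id=12: ✗
job_id=13: ✓ → 5646
job_id=14: ✗
job_id=15: ✗
job_id=16: ✗
job_id=17: ✗
debug_sum = 2329 + 4031 + 1615 + 4712 + 5646 = 18333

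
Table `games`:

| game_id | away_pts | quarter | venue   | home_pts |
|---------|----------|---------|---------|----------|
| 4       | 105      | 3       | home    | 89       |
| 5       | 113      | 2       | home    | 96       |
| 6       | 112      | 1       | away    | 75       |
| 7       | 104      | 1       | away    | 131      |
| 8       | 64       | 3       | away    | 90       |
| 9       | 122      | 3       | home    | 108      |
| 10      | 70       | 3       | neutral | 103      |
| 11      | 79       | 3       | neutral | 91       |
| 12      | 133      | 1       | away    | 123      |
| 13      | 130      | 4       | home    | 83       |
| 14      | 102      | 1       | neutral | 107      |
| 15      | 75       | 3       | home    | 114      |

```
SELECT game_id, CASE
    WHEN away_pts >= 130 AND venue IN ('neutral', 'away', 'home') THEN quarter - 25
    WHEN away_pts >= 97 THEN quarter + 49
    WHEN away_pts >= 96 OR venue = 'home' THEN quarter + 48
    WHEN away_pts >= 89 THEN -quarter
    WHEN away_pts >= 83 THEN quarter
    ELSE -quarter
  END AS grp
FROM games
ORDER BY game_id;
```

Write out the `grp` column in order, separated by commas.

game_id=4: away_pts >= 97 → 52
game_id=5: away_pts >= 97 → 51
game_id=6: away_pts >= 97 → 50
game_id=7: away_pts >= 97 → 50
game_id=8: ELSE → -3
game_id=9: away_pts >= 97 → 52
game_id=10: ELSE → -3
game_id=11: ELSE → -3
game_id=12: away_pts >= 130 AND venue IN ('neutral', 'away', 'home') → -24
game_id=13: away_pts >= 130 AND venue IN ('neutral', 'away', 'home') → -21
game_id=14: away_pts >= 97 → 50
game_id=15: away_pts >= 96 OR venue = 'home' → 51

52, 51, 50, 50, -3, 52, -3, -3, -24, -21, 50, 51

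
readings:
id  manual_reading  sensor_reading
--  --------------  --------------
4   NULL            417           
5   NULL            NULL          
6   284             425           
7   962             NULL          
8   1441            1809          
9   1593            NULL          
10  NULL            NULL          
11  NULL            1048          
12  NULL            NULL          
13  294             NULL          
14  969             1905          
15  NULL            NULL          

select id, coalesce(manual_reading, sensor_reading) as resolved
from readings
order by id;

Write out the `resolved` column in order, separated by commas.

417, NULL, 284, 962, 1441, 1593, NULL, 1048, NULL, 294, 969, NULL

id=4: manual_reading=NULL, sensor_reading=417 → 417
id=5: manual_reading=NULL, sensor_reading=NULL (all NULL) → NULL
id=6: manual_reading=284 → 284
id=7: manual_reading=962 → 962
id=8: manual_reading=1441 → 1441
id=9: manual_reading=1593 → 1593
id=10: manual_reading=NULL, sensor_reading=NULL (all NULL) → NULL
id=11: manual_reading=NULL, sensor_reading=1048 → 1048
id=12: manual_reading=NULL, sensor_reading=NULL (all NULL) → NULL
id=13: manual_reading=294 → 294
id=14: manual_reading=969 → 969
id=15: manual_reading=NULL, sensor_reading=NULL (all NULL) → NULL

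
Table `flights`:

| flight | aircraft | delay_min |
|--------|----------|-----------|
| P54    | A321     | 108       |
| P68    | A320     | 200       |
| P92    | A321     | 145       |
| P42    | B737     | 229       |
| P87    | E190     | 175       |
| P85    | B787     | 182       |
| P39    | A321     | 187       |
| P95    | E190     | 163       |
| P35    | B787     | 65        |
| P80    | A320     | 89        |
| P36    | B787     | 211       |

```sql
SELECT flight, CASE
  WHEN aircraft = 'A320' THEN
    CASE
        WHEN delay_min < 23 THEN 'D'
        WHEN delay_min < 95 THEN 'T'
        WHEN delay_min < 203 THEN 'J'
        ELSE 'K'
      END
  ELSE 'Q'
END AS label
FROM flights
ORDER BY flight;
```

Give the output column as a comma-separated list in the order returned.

flight=P35: aircraft='B787' → outer ELSE → Q
flight=P36: aircraft='B787' → outer ELSE → Q
flight=P39: aircraft='A321' → outer ELSE → Q
flight=P42: aircraft='B737' → outer ELSE → Q
flight=P54: aircraft='A321' → outer ELSE → Q
flight=P68: aircraft='A320' → inner[delay_min < 203] → J
flight=P80: aircraft='A320' → inner[delay_min < 95] → T
flight=P85: aircraft='B787' → outer ELSE → Q
flight=P87: aircraft='E190' → outer ELSE → Q
flight=P92: aircraft='A321' → outer ELSE → Q
flight=P95: aircraft='E190' → outer ELSE → Q

Q, Q, Q, Q, Q, J, T, Q, Q, Q, Q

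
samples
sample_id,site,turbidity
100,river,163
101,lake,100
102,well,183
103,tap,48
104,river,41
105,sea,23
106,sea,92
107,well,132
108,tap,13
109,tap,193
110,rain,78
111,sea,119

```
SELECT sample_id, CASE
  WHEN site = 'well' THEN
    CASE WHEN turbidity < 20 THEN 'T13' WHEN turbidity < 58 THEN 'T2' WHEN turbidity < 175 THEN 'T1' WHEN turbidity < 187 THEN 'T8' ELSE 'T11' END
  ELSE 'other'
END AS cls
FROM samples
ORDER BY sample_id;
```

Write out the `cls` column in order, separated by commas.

other, other, T8, other, other, other, other, T1, other, other, other, other

sample_id=100: site='river' → outer ELSE → other
sample_id=101: site='lake' → outer ELSE → other
sample_id=102: site='well' → inner[turbidity < 187] → T8
sample_id=103: site='tap' → outer ELSE → other
sample_id=104: site='river' → outer ELSE → other
sample_id=105: site='sea' → outer ELSE → other
sample_id=106: site='sea' → outer ELSE → other
sample_id=107: site='well' → inner[turbidity < 175] → T1
sample_id=108: site='tap' → outer ELSE → other
sample_id=109: site='tap' → outer ELSE → other
sample_id=110: site='rain' → outer ELSE → other
sample_id=111: site='sea' → outer ELSE → other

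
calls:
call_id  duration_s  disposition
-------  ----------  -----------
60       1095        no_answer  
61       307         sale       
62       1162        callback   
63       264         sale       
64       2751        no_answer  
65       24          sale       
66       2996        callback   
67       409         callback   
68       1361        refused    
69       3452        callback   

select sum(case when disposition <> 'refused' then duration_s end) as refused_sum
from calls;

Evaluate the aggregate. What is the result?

call_id=60: ✓ → 1095
call_id=61: ✓ → 307
call_id=62: ✓ → 1162
call_id=63: ✓ → 264
call_id=64: ✓ → 2751
call_id=65: ✓ → 24
call_id=66: ✓ → 2996
call_id=67: ✓ → 409
call_id=68: ✗
call_id=69: ✓ → 3452
refused_sum = 1095 + 307 + 1162 + 264 + 2751 + 24 + 2996 + 409 + 3452 = 12460

12460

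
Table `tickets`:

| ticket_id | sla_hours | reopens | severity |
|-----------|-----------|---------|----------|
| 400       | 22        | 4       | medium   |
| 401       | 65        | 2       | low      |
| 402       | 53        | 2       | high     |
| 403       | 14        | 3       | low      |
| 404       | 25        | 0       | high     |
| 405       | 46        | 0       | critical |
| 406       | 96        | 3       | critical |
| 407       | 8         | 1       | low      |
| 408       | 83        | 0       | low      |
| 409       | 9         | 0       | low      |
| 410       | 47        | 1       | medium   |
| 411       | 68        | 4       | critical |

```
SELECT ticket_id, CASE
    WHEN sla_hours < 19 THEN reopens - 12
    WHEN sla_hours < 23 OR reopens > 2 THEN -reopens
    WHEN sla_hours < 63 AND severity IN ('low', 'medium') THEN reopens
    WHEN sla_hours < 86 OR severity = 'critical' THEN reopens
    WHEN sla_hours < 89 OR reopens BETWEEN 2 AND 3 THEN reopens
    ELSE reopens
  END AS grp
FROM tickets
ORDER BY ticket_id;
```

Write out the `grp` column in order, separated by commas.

-4, 2, 2, -9, 0, 0, -3, -11, 0, -12, 1, -4

ticket_id=400: sla_hours < 23 OR reopens > 2 → -4
ticket_id=401: sla_hours < 86 OR severity = 'critical' → 2
ticket_id=402: sla_hours < 86 OR severity = 'critical' → 2
ticket_id=403: sla_hours < 19 → -9
ticket_id=404: sla_hours < 86 OR severity = 'critical' → 0
ticket_id=405: sla_hours < 86 OR severity = 'critical' → 0
ticket_id=406: sla_hours < 23 OR reopens > 2 → -3
ticket_id=407: sla_hours < 19 → -11
ticket_id=408: sla_hours < 86 OR severity = 'critical' → 0
ticket_id=409: sla_hours < 19 → -12
ticket_id=410: sla_hours < 63 AND severity IN ('low', 'medium') → 1
ticket_id=411: sla_hours < 23 OR reopens > 2 → -4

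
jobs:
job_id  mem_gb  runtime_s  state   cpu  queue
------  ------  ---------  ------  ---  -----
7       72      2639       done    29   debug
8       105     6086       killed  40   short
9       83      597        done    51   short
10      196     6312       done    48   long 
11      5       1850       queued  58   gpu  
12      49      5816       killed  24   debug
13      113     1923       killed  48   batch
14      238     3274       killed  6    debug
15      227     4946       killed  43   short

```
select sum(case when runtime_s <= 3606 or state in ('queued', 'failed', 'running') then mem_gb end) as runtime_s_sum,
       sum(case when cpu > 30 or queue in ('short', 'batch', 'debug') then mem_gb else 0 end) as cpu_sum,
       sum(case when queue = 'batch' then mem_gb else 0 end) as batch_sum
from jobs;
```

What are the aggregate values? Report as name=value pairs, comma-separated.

[runtime_s_sum: runtime_s <= 3606 or state in ('queued', 'failed', 'running')]
job_id=7: ✓ → 72
job_id=8: ✗
job_id=9: ✓ → 83
job_id=10: ✗
job_id=11: ✓ → 5
job_id=12: ✗
job_id=13: ✓ → 113
job_id=14: ✓ → 238
job_id=15: ✗
runtime_s_sum = 72 + 83 + 5 + 113 + 238 = 511
—
[cpu_sum: cpu > 30 or queue in ('short', 'batch', 'debug')]
job_id=7: ✓ → 72
job_id=8: ✓ → 105
job_id=9: ✓ → 83
job_id=10: ✓ → 196
job_id=11: ✓ → 5
job_id=12: ✓ → 49
job_id=13: ✓ → 113
job_id=14: ✓ → 238
job_id=15: ✓ → 227
cpu_sum = 72 + 105 + 83 + 196 + 5 + 49 + 113 + 238 + 227 = 1088
—
[batch_sum: queue = 'batch']
job_id=7: ✗
job_id=8: ✗
job_id=9: ✗
job_id=10: ✗
job_id=11: ✗
job_id=12: ✗
job_id=13: ✓ → 113
job_id=14: ✗
job_id=15: ✗
batch_sum = 113

runtime_s_sum=511, cpu_sum=1088, batch_sum=113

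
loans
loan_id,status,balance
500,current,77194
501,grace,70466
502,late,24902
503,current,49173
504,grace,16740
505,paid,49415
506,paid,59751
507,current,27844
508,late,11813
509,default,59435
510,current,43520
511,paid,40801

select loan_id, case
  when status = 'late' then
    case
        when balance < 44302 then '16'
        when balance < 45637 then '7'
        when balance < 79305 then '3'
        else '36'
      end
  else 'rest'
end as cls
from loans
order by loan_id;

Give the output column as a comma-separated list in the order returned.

loan_id=500: status='current' → outer ELSE → rest
loan_id=501: status='grace' → outer ELSE → rest
loan_id=502: status='late' → inner[balance < 44302] → 16
loan_id=503: status='current' → outer ELSE → rest
loan_id=504: status='grace' → outer ELSE → rest
loan_id=505: status='paid' → outer ELSE → rest
loan_id=506: status='paid' → outer ELSE → rest
loan_id=507: status='current' → outer ELSE → rest
loan_id=508: status='late' → inner[balance < 44302] → 16
loan_id=509: status='default' → outer ELSE → rest
loan_id=510: status='current' → outer ELSE → rest
loan_id=511: status='paid' → outer ELSE → rest

rest, rest, 16, rest, rest, rest, rest, rest, 16, rest, rest, rest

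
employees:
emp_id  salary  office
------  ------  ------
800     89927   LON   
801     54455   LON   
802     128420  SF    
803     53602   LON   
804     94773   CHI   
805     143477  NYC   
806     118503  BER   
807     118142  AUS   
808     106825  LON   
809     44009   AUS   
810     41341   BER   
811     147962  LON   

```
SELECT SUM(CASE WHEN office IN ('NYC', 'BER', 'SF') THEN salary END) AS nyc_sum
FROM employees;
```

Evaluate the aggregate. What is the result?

431741

emp_id=800: ✗
emp_id=801: ✗
emp_id=802: ✓ → 128420
emp_id=803: ✗
emp_id=804: ✗
emp_id=805: ✓ → 143477
emp_id=806: ✓ → 118503
emp_id=807: ✗
emp_id=808: ✗
emp_id=809: ✗
emp_id=810: ✓ → 41341
emp_id=811: ✗
nyc_sum = 128420 + 143477 + 118503 + 41341 = 431741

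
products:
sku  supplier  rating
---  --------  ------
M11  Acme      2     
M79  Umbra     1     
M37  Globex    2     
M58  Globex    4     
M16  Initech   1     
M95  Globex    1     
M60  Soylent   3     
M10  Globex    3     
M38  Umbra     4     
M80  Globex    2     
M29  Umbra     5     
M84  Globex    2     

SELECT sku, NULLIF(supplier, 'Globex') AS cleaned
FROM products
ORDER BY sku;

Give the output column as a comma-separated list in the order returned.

NULL, Acme, Initech, Umbra, NULL, Umbra, NULL, Soylent, Umbra, NULL, NULL, NULL

sku=M10: supplier=Globex vs Globex: equal → NULL
sku=M11: supplier=Acme vs Globex: differ → Acme
sku=M16: supplier=Initech vs Globex: differ → Initech
sku=M29: supplier=Umbra vs Globex: differ → Umbra
sku=M37: supplier=Globex vs Globex: equal → NULL
sku=M38: supplier=Umbra vs Globex: differ → Umbra
sku=M58: supplier=Globex vs Globex: equal → NULL
sku=M60: supplier=Soylent vs Globex: differ → Soylent
sku=M79: supplier=Umbra vs Globex: differ → Umbra
sku=M80: supplier=Globex vs Globex: equal → NULL
sku=M84: supplier=Globex vs Globex: equal → NULL
sku=M95: supplier=Globex vs Globex: equal → NULL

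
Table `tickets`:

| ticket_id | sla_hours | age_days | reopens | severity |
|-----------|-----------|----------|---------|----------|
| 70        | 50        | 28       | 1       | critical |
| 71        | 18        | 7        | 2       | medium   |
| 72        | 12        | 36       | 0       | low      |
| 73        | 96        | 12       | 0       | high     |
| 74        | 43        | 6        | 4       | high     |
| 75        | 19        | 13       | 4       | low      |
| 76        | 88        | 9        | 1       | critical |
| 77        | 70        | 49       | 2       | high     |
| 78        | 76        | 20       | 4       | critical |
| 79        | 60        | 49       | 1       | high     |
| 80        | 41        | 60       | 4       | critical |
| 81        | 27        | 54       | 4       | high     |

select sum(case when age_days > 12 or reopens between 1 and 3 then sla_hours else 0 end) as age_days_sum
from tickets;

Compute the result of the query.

461

ticket_id=70: ✓ → 50
ticket_id=71: ✓ → 18
ticket_id=72: ✓ → 12
ticket_id=73: ✗
ticket_id=74: ✗
ticket_id=75: ✓ → 19
ticket_id=76: ✓ → 88
ticket_id=77: ✓ → 70
ticket_id=78: ✓ → 76
ticket_id=79: ✓ → 60
ticket_id=80: ✓ → 41
ticket_id=81: ✓ → 27
age_days_sum = 50 + 18 + 12 + 19 + 88 + 70 + 76 + 60 + 41 + 27 = 461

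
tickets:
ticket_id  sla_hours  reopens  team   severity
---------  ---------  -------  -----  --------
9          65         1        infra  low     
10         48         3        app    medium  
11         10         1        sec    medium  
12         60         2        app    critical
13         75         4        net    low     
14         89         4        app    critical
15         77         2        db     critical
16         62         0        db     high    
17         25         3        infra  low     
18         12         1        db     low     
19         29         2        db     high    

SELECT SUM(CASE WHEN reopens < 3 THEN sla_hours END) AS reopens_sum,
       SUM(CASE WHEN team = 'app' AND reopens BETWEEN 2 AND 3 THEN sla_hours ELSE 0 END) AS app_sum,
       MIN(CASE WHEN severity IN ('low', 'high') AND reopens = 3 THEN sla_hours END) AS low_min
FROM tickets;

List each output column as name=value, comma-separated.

reopens_sum=315, app_sum=108, low_min=25

[reopens_sum: reopens < 3]
ticket_id=9: ✓ → 65
ticket_id=10: ✗
ticket_id=11: ✓ → 10
ticket_id=12: ✓ → 60
ticket_id=13: ✗
ticket_id=14: ✗
ticket_id=15: ✓ → 77
ticket_id=16: ✓ → 62
ticket_id=17: ✗
ticket_id=18: ✓ → 12
ticket_id=19: ✓ → 29
reopens_sum = 65 + 10 + 60 + 77 + 62 + 12 + 29 = 315
—
[app_sum: team = 'app' AND reopens BETWEEN 2 AND 3]
ticket_id=9: ✗
ticket_id=10: ✓ → 48
ticket_id=11: ✗
ticket_id=12: ✓ → 60
ticket_id=13: ✗
ticket_id=14: ✗
ticket_id=15: ✗
ticket_id=16: ✗
ticket_id=17: ✗
ticket_id=18: ✗
ticket_id=19: ✗
app_sum = 48 + 60 = 108
—
[low_min: severity IN ('low', 'high') AND reopens = 3]
ticket_id=9: ✗
ticket_id=10: ✗
ticket_id=11: ✗
ticket_id=12: ✗
ticket_id=13: ✗
ticket_id=14: ✗
ticket_id=15: ✗
ticket_id=16: ✗
ticket_id=17: ✓ → 25
ticket_id=18: ✗
ticket_id=19: ✗
low_min = MIN(25) = 25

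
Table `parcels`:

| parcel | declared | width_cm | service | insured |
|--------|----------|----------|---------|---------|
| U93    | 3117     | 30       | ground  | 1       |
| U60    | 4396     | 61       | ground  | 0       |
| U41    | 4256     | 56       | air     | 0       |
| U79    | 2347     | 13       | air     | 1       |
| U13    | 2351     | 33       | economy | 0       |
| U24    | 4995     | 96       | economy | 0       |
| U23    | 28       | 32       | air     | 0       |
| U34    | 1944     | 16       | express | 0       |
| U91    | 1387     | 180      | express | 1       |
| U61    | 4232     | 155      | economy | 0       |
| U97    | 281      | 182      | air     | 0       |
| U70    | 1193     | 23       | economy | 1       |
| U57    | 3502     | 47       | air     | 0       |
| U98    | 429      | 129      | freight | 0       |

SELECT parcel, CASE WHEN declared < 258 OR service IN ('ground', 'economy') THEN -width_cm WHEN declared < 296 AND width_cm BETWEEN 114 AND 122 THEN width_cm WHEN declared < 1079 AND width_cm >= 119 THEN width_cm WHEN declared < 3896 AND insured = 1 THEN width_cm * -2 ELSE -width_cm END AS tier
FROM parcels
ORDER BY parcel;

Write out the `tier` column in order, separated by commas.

-33, -32, -96, -16, -56, -47, -61, -155, -23, -26, -360, -30, 182, 129

parcel=U13: declared < 258 OR service IN ('ground', 'economy') → -33
parcel=U23: declared < 258 OR service IN ('ground', 'economy') → -32
parcel=U24: declared < 258 OR service IN ('ground', 'economy') → -96
parcel=U34: ELSE → -16
parcel=U41: ELSE → -56
parcel=U57: ELSE → -47
parcel=U60: declared < 258 OR service IN ('ground', 'economy') → -61
parcel=U61: declared < 258 OR service IN ('ground', 'economy') → -155
parcel=U70: declared < 258 OR service IN ('ground', 'economy') → -23
parcel=U79: declared < 3896 AND insured = 1 → -26
parcel=U91: declared < 3896 AND insured = 1 → -360
parcel=U93: declared < 258 OR service IN ('ground', 'economy') → -30
parcel=U97: declared < 1079 AND width_cm >= 119 → 182
parcel=U98: declared < 1079 AND width_cm >= 119 → 129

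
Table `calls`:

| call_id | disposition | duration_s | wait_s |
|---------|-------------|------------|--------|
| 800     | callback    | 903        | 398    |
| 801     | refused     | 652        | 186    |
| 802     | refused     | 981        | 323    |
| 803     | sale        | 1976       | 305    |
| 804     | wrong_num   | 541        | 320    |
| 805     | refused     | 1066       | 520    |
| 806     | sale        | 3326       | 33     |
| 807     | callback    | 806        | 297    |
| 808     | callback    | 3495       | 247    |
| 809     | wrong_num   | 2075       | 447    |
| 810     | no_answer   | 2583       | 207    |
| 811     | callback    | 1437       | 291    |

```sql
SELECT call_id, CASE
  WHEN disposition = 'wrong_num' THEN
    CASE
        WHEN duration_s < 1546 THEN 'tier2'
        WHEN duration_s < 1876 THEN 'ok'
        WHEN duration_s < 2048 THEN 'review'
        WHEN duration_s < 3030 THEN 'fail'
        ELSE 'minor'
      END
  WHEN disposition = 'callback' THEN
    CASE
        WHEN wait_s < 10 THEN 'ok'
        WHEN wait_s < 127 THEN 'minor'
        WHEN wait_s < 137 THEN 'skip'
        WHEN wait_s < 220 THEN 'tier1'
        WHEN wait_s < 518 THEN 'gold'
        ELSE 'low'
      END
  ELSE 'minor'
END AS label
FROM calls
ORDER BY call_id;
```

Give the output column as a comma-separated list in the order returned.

gold, minor, minor, minor, tier2, minor, minor, gold, gold, fail, minor, gold

call_id=800: disposition='callback' → inner[wait_s < 518] → gold
call_id=801: disposition='refused' → outer ELSE → minor
call_id=802: disposition='refused' → outer ELSE → minor
call_id=803: disposition='sale' → outer ELSE → minor
call_id=804: disposition='wrong_num' → inner[duration_s < 1546] → tier2
call_id=805: disposition='refused' → outer ELSE → minor
call_id=806: disposition='sale' → outer ELSE → minor
call_id=807: disposition='callback' → inner[wait_s < 518] → gold
call_id=808: disposition='callback' → inner[wait_s < 518] → gold
call_id=809: disposition='wrong_num' → inner[duration_s < 3030] → fail
call_id=810: disposition='no_answer' → outer ELSE → minor
call_id=811: disposition='callback' → inner[wait_s < 518] → gold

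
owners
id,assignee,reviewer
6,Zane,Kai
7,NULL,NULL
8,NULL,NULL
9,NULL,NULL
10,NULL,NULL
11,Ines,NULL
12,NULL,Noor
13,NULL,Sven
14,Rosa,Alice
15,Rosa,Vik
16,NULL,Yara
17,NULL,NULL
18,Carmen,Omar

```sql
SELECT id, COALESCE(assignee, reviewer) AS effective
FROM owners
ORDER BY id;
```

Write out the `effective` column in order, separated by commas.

id=6: assignee=Zane → Zane
id=7: assignee=NULL, reviewer=NULL (all NULL) → NULL
id=8: assignee=NULL, reviewer=NULL (all NULL) → NULL
id=9: assignee=NULL, reviewer=NULL (all NULL) → NULL
id=10: assignee=NULL, reviewer=NULL (all NULL) → NULL
id=11: assignee=Ines → Ines
id=12: assignee=NULL, reviewer=Noor → Noor
id=13: assignee=NULL, reviewer=Sven → Sven
id=14: assignee=Rosa → Rosa
id=15: assignee=Rosa → Rosa
id=16: assignee=NULL, reviewer=Yara → Yara
id=17: assignee=NULL, reviewer=NULL (all NULL) → NULL
id=18: assignee=Carmen → Carmen

Zane, NULL, NULL, NULL, NULL, Ines, Noor, Sven, Rosa, Rosa, Yara, NULL, Carmen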